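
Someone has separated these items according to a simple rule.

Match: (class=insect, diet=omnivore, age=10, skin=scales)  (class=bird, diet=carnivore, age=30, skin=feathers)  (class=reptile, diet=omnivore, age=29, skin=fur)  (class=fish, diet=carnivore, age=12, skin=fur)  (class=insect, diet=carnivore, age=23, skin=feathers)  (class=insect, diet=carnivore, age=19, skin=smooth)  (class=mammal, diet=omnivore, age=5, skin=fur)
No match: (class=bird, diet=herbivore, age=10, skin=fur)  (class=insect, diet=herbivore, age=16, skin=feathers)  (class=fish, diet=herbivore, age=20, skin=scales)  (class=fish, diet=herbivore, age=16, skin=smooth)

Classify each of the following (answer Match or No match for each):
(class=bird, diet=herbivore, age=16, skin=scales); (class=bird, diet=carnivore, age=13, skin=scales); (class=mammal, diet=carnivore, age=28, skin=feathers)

No match, Match, Match

All 'Match' examples share one property — diet is not herbivore — and every 'No match' example lacks it.
(class=bird, diet=herbivore, age=16, skin=scales): diet is herbivore — does not fit, so No match.
(class=bird, diet=carnivore, age=13, skin=scales): diet is carnivore — meets the rule, so Match.
(class=mammal, diet=carnivore, age=28, skin=feathers): diet is carnivore — meets the rule, so Match.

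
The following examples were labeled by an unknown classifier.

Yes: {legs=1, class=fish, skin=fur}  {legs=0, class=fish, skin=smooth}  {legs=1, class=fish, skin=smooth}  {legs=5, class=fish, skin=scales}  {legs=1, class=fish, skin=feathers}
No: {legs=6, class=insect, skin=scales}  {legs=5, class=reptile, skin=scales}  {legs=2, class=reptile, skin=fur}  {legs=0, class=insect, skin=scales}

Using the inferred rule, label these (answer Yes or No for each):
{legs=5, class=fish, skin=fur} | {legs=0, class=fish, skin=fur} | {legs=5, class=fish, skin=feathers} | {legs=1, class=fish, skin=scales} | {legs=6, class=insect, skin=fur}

Yes, Yes, Yes, Yes, No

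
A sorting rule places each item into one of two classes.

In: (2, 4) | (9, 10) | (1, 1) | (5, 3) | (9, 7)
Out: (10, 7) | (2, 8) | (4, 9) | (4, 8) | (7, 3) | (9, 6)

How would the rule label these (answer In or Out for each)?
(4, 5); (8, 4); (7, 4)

In, Out, Out

The common property of the 'In' items is: |first − second| ≤ 2. No 'Out' item has it.
In: (4, 5), since |4−5| = 1. Out: (8, 4), since |8−4| = 4. Out: (7, 4), since |7−4| = 3.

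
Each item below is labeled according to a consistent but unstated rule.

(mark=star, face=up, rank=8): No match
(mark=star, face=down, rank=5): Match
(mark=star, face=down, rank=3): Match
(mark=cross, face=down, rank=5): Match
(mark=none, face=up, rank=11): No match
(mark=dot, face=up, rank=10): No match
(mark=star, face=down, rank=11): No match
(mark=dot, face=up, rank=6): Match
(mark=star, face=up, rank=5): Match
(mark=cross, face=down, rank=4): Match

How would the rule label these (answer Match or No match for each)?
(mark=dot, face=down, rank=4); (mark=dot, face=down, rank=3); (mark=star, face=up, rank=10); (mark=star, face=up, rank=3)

Match, Match, No match, Match

The simplest hypothesis consistent with all the labels is: rank ≤ 6.
(mark=dot, face=down, rank=4): rank = 4 — checks out, so Match.
(mark=dot, face=down, rank=3): rank = 3 — checks out, so Match.
(mark=star, face=up, rank=10): rank = 10 — fails the rule, so No match.
(mark=star, face=up, rank=3): rank = 3 — checks out, so Match.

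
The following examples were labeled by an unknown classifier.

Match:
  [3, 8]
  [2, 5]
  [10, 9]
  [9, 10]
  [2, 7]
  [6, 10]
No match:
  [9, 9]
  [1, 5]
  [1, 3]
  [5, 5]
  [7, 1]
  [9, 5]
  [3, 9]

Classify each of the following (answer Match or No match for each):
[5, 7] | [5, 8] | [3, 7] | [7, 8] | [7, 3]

No match, Match, No match, Match, No match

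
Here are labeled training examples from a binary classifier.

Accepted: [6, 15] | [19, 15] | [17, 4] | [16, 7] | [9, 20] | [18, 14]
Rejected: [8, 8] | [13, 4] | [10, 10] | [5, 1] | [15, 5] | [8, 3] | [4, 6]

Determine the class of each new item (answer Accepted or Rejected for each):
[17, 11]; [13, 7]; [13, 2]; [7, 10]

The distinguishing property — sum ≥ 21 — holds for all the 'Accepted' cases and none of the 'Rejected' cases.
[17, 11]: 17+11 = 28 — satisfies this, so Accepted.
[13, 7]: 13+7 = 20 — doesn't match, so Rejected.
[13, 2]: 13+2 = 15 — doesn't match, so Rejected.
[7, 10]: 7+10 = 17 — doesn't match, so Rejected.

Accepted, Rejected, Rejected, Rejected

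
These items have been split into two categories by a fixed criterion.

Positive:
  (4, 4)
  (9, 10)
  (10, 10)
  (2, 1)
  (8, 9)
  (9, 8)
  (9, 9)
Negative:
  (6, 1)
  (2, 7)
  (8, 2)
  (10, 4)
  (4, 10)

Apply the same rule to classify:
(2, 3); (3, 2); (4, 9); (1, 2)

Positive, Positive, Negative, Positive

The classifier is using: |first − second| ≤ 1.
(2, 3) → |2−3| = 1 → Positive.
(3, 2) → |3−2| = 1 → Positive.
(4, 9) → |4−9| = 5 → Negative.
(1, 2) → |1−2| = 1 → Positive.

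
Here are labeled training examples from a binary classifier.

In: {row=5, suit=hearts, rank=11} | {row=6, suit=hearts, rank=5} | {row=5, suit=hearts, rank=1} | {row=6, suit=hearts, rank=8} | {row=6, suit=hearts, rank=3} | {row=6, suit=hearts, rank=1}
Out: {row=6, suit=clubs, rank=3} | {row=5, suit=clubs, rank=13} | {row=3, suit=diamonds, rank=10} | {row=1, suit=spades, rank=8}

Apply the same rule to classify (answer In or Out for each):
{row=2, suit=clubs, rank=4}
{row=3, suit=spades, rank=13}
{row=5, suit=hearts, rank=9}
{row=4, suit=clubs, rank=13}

Out, Out, In, Out

Comparing the two groups points to one rule — suit is hearts.
{row=2, suit=clubs, rank=4}: Out (suit is clubs).
{row=3, suit=spades, rank=13}: Out (suit is spades).
{row=5, suit=hearts, rank=9}: In (suit is hearts).
{row=4, suit=clubs, rank=13}: Out (suit is clubs).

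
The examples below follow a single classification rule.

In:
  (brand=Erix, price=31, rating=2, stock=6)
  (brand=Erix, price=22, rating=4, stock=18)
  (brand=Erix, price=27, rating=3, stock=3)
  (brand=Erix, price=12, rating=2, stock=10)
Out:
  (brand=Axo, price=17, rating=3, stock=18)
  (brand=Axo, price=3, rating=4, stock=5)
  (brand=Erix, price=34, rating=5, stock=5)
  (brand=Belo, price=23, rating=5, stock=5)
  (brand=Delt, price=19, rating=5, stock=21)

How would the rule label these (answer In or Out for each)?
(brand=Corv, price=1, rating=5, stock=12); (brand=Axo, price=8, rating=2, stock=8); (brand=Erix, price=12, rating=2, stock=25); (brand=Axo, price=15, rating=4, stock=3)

Out, Out, In, Out

All 'In' examples share one property — brand is Erix AND price ≤ 31 — and every 'Out' example lacks it.
(brand=Corv, price=1, rating=5, stock=12): brand is Corv, price = 1, lacks this property → Out.
(brand=Axo, price=8, rating=2, stock=8): brand is Axo, price = 8, lacks this property → Out.
(brand=Erix, price=12, rating=2, stock=25): brand is Erix, price = 12, passes → In.
(brand=Axo, price=15, rating=4, stock=3): brand is Axo, price = 15, lacks this property → Out.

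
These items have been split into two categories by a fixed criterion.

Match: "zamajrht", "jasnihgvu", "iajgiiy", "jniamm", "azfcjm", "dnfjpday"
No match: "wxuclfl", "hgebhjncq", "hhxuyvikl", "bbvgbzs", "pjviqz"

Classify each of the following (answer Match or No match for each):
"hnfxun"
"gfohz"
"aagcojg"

No match, No match, Match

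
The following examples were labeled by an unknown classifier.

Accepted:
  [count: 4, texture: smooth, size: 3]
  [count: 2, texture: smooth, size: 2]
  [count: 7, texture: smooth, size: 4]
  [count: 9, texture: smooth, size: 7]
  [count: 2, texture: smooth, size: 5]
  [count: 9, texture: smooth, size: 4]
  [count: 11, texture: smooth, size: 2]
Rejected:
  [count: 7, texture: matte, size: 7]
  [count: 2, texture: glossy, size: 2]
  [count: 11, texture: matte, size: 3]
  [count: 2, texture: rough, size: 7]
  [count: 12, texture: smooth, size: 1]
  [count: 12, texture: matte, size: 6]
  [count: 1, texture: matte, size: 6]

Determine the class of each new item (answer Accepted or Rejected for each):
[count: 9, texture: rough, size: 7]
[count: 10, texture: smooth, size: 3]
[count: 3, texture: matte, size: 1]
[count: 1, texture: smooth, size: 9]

The distinguishing property — texture is smooth AND size ≥ 2 — holds for all the 'Accepted' cases and none of the 'Rejected' cases.

Rejected, Accepted, Rejected, Accepted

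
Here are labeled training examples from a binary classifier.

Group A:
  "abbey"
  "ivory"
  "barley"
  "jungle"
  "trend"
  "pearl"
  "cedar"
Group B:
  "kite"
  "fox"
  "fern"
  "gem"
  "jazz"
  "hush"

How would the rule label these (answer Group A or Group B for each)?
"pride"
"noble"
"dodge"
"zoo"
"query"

All 'Group A' examples share one property — length ≥ 5 — and every 'Group B' example lacks it.
"pride": length 5 — checks out, so Group A. "noble": length 5 — checks out, so Group A. "dodge": length 5 — checks out, so Group A. "zoo": length 3 — doesn't match, so Group B. "query": length 5 — checks out, so Group A.

Group A, Group A, Group A, Group B, Group A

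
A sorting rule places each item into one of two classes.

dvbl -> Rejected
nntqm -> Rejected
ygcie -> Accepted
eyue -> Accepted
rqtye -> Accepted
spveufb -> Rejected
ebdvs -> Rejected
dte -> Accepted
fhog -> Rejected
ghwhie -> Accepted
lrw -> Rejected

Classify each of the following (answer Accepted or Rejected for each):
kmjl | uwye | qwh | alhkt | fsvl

Rejected, Accepted, Rejected, Rejected, Rejected

The common property of the 'Accepted' items is: ends with 'e'. No 'Rejected' item has it.
Rejected: kmjl, since ends with 'l'. Accepted: uwye, since ends with 'e'. Rejected: qwh, since ends with 'h'. Rejected: alhkt, since ends with 't'. Rejected: fsvl, since ends with 'l'.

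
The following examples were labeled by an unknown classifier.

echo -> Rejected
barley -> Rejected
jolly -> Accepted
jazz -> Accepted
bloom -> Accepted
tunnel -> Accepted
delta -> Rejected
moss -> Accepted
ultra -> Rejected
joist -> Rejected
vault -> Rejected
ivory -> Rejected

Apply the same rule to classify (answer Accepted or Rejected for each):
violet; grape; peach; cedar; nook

Rejected, Rejected, Rejected, Rejected, Accepted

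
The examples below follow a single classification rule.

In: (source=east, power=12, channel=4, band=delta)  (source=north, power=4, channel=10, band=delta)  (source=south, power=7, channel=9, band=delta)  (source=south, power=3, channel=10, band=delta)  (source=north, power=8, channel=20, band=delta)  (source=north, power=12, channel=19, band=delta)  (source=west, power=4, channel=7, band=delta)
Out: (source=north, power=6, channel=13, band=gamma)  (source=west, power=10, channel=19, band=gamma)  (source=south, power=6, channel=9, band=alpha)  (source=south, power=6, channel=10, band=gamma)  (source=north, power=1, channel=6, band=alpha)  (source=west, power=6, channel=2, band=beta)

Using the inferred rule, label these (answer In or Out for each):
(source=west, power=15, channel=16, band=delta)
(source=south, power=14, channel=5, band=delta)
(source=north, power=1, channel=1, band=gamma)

In, In, Out

A rule that fits every label: band is delta — true of each 'In' example, false of each 'Out' one.
(source=west, power=15, channel=16, band=delta) — band is delta, hence In. (source=south, power=14, channel=5, band=delta) — band is delta, hence In. (source=north, power=1, channel=1, band=gamma) — band is gamma, hence Out.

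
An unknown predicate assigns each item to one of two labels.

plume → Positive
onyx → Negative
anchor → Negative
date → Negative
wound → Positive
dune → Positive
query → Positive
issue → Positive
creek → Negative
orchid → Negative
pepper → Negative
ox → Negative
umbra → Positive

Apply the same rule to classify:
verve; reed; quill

Negative, Negative, Positive

A rule that fits every label: contains 'u' — true of each 'Positive' example, false of each 'Negative' one.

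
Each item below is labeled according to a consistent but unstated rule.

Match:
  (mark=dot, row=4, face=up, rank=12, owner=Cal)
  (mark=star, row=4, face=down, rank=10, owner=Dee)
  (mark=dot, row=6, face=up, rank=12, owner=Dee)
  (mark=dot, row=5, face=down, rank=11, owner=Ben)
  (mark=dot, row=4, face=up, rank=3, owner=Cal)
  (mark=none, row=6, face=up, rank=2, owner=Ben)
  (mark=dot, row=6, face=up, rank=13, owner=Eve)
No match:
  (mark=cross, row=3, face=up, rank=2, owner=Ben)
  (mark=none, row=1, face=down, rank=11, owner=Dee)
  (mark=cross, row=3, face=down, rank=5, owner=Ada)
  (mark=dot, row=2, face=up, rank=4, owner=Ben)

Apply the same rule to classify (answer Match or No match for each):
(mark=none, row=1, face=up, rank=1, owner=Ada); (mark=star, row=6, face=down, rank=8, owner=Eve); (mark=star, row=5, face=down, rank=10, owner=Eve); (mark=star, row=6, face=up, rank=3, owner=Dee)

No match, Match, Match, Match

Every 'Match' example satisfies: row ≥ 4. None of the 'No match' examples do.
(mark=none, row=1, face=up, rank=1, owner=Ada): row = 1 — fails the rule, so No match.
(mark=star, row=6, face=down, rank=8, owner=Eve): row = 6 — meets the rule, so Match.
(mark=star, row=5, face=down, rank=10, owner=Eve): row = 5 — meets the rule, so Match.
(mark=star, row=6, face=up, rank=3, owner=Dee): row = 6 — meets the rule, so Match.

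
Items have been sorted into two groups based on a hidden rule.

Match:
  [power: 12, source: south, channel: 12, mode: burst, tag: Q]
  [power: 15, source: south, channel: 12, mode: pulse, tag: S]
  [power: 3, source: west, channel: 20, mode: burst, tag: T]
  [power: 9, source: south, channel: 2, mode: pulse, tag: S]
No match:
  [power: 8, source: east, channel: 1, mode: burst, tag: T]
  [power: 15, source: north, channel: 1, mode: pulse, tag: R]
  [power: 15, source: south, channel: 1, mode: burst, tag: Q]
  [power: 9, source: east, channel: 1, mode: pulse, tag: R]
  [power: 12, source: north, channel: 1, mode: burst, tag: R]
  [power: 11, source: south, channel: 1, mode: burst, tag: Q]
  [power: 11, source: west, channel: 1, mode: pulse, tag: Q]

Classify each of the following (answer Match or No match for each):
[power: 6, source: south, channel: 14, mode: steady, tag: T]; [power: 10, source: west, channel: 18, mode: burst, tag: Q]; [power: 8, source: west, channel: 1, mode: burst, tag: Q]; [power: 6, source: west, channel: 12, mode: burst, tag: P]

Rule: channel ≥ 2. This holds for each 'Match' example and fails for each 'No match' one.
[power: 6, source: south, channel: 14, mode: steady, tag: T] → channel = 14 → Match.
[power: 10, source: west, channel: 18, mode: burst, tag: Q] → channel = 18 → Match.
[power: 8, source: west, channel: 1, mode: burst, tag: Q] → channel = 1 → No match.
[power: 6, source: west, channel: 12, mode: burst, tag: P] → channel = 12 → Match.

Match, Match, No match, Match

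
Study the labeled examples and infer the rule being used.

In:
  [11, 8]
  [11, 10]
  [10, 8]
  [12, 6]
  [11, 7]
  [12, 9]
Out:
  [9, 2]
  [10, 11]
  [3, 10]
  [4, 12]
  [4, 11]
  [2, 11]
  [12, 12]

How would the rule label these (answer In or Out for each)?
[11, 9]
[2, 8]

The rule appears to be: first > second AND sum ≥ 13.

In, Out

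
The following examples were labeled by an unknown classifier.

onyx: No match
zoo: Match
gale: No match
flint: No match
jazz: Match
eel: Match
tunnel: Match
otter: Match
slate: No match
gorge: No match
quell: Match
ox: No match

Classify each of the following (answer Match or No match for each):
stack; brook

No match, Match

All 'Match' examples share one property — has a double letter — and every 'No match' example lacks it.
stack — no doubled letter, hence No match.
brook — 'oo' doubled, hence Match.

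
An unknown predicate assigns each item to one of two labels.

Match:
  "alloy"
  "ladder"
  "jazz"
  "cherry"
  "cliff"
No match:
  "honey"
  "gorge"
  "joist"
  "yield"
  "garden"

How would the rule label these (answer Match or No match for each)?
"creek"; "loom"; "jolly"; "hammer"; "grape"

The rule appears to be: has a double letter.
"creek": 'ee' doubled — passes, so Match.
"loom": 'oo' doubled — passes, so Match.
"jolly": 'll' doubled — passes, so Match.
"hammer": 'mm' doubled — passes, so Match.
"grape": no doubled letter — lacks this property, so No match.

Match, Match, Match, Match, No match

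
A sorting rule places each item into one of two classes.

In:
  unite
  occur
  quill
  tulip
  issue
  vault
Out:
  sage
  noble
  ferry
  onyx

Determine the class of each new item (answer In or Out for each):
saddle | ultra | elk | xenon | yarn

Out, In, Out, Out, Out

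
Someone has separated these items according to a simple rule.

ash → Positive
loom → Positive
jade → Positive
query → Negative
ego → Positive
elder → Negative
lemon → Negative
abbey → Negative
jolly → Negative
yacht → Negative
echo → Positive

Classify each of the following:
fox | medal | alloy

The common property of the 'Positive' items is: length ≤ 4. No 'Negative' item has it.
fox — length 3, hence Positive. medal — length 5, hence Negative. alloy — length 5, hence Negative.

Positive, Negative, Negative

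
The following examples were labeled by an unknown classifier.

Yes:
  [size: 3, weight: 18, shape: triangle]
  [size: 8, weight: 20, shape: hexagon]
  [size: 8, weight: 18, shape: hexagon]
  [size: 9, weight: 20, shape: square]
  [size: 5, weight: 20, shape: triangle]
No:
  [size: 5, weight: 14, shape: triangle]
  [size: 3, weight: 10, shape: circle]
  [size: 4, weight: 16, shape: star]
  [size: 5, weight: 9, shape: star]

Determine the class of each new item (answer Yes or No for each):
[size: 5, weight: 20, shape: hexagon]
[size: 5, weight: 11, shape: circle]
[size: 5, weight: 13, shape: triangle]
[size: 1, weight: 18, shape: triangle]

Every 'Yes' example satisfies: weight ≥ 18. None of the 'No' examples do.
[size: 5, weight: 20, shape: hexagon]: weight = 20 — passes, so Yes.
[size: 5, weight: 11, shape: circle]: weight = 11 — does not pass, so No.
[size: 5, weight: 13, shape: triangle]: weight = 13 — does not pass, so No.
[size: 1, weight: 18, shape: triangle]: weight = 18 — passes, so Yes.

Yes, No, No, Yes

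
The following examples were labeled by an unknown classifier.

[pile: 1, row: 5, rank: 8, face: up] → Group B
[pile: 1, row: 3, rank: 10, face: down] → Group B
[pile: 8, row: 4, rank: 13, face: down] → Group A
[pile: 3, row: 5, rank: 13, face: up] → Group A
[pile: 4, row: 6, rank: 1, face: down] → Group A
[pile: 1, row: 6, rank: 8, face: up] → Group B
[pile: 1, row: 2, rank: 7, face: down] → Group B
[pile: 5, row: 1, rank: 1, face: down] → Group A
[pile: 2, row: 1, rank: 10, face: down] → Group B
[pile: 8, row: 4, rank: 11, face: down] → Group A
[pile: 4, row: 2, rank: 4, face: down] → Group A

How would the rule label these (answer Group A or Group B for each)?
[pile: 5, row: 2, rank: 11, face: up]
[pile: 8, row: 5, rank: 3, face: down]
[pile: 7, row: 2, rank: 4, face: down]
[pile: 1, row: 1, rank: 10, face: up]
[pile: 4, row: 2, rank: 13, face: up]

One predicate separates the groups cleanly: pile ≥ 3.
Group A: [pile: 5, row: 2, rank: 11, face: up], since pile = 5.
Group A: [pile: 8, row: 5, rank: 3, face: down], since pile = 8.
Group A: [pile: 7, row: 2, rank: 4, face: down], since pile = 7.
Group B: [pile: 1, row: 1, rank: 10, face: up], since pile = 1.
Group A: [pile: 4, row: 2, rank: 13, face: up], since pile = 4.

Group A, Group A, Group A, Group B, Group A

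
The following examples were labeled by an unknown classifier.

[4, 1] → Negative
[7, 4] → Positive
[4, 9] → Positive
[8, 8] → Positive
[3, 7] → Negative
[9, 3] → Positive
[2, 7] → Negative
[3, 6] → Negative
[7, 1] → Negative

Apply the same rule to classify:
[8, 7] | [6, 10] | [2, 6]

Positive, Positive, Negative

The classifier is using: sum ≥ 11.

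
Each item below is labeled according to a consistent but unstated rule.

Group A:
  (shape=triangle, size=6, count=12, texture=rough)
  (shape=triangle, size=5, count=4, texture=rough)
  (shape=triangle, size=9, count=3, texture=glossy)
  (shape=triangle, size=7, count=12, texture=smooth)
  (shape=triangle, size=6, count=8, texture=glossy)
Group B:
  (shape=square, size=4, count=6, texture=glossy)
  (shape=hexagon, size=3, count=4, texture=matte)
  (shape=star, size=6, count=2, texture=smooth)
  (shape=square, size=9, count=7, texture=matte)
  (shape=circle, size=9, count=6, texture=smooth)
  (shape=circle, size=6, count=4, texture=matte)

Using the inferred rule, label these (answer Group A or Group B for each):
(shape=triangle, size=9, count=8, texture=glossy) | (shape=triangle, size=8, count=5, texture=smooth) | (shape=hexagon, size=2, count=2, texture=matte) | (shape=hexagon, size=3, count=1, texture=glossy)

Group A, Group A, Group B, Group B

The distinguishing property — shape is triangle — holds for all the 'Group A' cases and none of the 'Group B' cases.
Group A: (shape=triangle, size=9, count=8, texture=glossy), since shape is triangle. Group A: (shape=triangle, size=8, count=5, texture=smooth), since shape is triangle. Group B: (shape=hexagon, size=2, count=2, texture=matte), since shape is hexagon. Group B: (shape=hexagon, size=3, count=1, texture=glossy), since shape is hexagon.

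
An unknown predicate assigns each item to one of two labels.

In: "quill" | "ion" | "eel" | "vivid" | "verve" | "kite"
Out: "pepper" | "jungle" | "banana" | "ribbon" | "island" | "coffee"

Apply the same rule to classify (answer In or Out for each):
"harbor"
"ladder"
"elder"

The common property of the 'In' items is: length ≤ 5. No 'Out' item has it.
"harbor": Out (length 6).
"ladder": Out (length 6).
"elder": In (length 5).

Out, Out, In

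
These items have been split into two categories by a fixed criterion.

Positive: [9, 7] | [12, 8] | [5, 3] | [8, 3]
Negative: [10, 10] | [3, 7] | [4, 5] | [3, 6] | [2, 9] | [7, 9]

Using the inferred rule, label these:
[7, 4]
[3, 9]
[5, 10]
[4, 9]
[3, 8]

Positive, Negative, Negative, Negative, Negative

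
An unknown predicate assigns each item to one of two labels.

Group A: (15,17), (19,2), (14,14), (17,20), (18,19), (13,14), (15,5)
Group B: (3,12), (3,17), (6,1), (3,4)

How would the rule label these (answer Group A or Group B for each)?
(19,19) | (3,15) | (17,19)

The classifier is using: first ≥ 12.

Group A, Group B, Group A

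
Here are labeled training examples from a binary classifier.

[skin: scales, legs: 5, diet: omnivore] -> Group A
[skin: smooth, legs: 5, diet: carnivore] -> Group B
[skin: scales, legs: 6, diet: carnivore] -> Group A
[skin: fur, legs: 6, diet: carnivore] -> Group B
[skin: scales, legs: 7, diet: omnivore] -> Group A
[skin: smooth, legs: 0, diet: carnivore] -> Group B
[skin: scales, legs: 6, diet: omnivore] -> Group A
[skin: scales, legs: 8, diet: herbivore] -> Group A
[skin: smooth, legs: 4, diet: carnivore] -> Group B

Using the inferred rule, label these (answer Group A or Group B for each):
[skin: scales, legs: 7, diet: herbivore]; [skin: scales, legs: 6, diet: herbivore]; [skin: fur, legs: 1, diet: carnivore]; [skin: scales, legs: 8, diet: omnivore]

The classifier is using: skin is scales.
[skin: scales, legs: 7, diet: herbivore] → skin is scales → Group A.
[skin: scales, legs: 6, diet: herbivore] → skin is scales → Group A.
[skin: fur, legs: 1, diet: carnivore] → skin is fur → Group B.
[skin: scales, legs: 8, diet: omnivore] → skin is scales → Group A.

Group A, Group A, Group B, Group A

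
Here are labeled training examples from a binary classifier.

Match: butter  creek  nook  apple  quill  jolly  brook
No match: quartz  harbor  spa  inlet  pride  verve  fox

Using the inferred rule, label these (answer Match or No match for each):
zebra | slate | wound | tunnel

A rule that fits every label: has a double letter — true of each 'Match' example, false of each 'No match' one.

No match, No match, No match, Match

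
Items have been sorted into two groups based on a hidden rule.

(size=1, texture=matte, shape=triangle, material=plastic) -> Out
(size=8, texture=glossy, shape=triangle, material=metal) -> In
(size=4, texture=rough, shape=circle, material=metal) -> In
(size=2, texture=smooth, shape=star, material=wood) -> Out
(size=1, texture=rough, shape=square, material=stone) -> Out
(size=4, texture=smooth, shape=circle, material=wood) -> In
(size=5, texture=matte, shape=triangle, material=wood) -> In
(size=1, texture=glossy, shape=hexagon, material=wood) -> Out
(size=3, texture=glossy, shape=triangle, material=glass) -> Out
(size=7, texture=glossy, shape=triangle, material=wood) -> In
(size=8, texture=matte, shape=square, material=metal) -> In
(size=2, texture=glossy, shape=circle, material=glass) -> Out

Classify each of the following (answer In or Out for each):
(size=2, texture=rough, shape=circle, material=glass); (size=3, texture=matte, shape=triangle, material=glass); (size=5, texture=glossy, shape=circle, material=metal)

Out, Out, In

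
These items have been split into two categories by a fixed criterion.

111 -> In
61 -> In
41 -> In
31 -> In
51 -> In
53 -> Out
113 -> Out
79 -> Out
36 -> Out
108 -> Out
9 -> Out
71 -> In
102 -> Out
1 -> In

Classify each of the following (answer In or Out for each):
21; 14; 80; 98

The classifier is using: ends in digit 1.
21 — last digit 1, hence In.
14 — last digit 4, hence Out.
80 — last digit 0, hence Out.
98 — last digit 8, hence Out.

In, Out, Out, Out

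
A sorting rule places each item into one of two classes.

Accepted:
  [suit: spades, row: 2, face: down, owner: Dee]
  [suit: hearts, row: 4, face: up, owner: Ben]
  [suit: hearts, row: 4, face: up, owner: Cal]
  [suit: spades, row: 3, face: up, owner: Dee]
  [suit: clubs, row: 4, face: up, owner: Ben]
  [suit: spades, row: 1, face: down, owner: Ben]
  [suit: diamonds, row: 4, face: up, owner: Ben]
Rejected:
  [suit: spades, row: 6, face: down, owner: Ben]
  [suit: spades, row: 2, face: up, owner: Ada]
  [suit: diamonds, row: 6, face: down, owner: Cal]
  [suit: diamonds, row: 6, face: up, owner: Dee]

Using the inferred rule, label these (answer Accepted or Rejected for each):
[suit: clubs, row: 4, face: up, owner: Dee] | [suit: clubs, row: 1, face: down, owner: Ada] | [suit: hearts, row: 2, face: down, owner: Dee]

Accepted, Rejected, Accepted

The distinguishing property — owner is not Ada AND row ≤ 4 — holds for all the 'Accepted' cases and none of the 'Rejected' cases.
[suit: clubs, row: 4, face: up, owner: Dee] → owner is Dee, row = 4 → Accepted. [suit: clubs, row: 1, face: down, owner: Ada] → owner is Ada, row = 1 → Rejected. [suit: hearts, row: 2, face: down, owner: Dee] → owner is Dee, row = 2 → Accepted.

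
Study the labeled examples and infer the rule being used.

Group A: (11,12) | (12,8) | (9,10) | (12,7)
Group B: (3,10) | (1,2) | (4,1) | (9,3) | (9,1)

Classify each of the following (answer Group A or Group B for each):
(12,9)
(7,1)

Group A, Group B

The distinguishing property — sum ≥ 19 — holds for all the 'Group A' cases and none of the 'Group B' cases.
Group A: (12,9), since 12+9 = 21. Group B: (7,1), since 7+1 = 8.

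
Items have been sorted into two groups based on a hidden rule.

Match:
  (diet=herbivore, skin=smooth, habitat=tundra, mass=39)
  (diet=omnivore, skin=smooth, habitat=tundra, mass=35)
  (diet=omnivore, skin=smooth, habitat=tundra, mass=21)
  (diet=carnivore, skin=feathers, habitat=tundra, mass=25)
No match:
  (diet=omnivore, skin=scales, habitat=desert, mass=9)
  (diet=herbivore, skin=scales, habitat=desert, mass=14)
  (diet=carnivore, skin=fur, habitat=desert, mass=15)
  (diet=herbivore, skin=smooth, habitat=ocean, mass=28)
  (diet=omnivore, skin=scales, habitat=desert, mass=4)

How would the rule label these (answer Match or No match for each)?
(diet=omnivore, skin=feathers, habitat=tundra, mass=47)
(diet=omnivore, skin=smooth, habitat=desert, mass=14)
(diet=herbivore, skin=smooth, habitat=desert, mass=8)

Match, No match, No match

The simplest hypothesis consistent with all the labels is: habitat is tundra.
Match: (diet=omnivore, skin=feathers, habitat=tundra, mass=47), since habitat is tundra. No match: (diet=omnivore, skin=smooth, habitat=desert, mass=14), since habitat is desert. No match: (diet=herbivore, skin=smooth, habitat=desert, mass=8), since habitat is desert.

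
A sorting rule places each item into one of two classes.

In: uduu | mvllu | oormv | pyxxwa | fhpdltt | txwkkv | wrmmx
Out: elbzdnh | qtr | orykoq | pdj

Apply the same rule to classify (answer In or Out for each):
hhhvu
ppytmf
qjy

In, In, Out

Every 'In' example satisfies: has a double letter. None of the 'Out' examples do.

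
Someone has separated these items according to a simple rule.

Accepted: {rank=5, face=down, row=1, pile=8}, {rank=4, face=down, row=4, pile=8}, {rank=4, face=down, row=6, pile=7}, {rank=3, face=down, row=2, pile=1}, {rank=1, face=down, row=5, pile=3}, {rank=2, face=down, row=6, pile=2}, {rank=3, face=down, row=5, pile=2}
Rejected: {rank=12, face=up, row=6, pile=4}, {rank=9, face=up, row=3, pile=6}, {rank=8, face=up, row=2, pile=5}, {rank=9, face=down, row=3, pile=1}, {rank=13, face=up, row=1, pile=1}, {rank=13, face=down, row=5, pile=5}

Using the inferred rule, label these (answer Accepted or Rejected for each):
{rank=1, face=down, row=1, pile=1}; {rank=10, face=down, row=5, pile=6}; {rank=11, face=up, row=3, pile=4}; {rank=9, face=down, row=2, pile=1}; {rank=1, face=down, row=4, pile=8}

Accepted, Rejected, Rejected, Rejected, Accepted

'Accepted' ⟺ rank ≤ 5.
Accepted: {rank=1, face=down, row=1, pile=1}, since rank = 1.
Rejected: {rank=10, face=down, row=5, pile=6}, since rank = 10.
Rejected: {rank=11, face=up, row=3, pile=4}, since rank = 11.
Rejected: {rank=9, face=down, row=2, pile=1}, since rank = 9.
Accepted: {rank=1, face=down, row=4, pile=8}, since rank = 1.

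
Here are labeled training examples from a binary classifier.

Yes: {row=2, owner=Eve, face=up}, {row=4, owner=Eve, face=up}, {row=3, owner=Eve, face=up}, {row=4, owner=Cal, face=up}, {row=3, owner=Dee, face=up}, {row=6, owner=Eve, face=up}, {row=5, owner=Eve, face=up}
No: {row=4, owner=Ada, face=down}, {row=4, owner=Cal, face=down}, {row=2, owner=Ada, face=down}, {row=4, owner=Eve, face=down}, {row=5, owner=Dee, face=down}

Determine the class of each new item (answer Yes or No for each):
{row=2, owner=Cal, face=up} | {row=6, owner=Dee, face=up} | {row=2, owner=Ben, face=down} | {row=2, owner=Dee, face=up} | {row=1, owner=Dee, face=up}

Yes, Yes, No, Yes, Yes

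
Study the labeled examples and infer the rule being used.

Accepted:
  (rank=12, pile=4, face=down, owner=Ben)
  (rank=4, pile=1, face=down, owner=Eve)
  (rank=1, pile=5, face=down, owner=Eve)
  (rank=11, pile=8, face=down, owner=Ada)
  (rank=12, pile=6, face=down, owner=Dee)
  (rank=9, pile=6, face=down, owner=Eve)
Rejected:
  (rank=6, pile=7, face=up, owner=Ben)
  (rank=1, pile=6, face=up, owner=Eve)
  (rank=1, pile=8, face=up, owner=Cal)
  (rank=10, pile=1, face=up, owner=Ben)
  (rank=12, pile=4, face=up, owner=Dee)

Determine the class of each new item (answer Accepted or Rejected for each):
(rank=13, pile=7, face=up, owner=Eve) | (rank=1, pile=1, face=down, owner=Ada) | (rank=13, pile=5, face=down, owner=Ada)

Rejected, Accepted, Accepted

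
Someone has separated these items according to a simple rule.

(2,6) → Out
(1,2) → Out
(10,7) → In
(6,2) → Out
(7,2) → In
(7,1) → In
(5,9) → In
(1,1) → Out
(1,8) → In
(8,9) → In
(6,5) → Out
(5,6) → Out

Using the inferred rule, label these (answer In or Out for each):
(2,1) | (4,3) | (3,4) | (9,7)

Out, Out, Out, In

The common property of the 'In' items is: max ≥ 7. No 'Out' item has it.
(2,1) — max 2, hence Out.
(4,3) — max 4, hence Out.
(3,4) — max 4, hence Out.
(9,7) — max 9, hence In.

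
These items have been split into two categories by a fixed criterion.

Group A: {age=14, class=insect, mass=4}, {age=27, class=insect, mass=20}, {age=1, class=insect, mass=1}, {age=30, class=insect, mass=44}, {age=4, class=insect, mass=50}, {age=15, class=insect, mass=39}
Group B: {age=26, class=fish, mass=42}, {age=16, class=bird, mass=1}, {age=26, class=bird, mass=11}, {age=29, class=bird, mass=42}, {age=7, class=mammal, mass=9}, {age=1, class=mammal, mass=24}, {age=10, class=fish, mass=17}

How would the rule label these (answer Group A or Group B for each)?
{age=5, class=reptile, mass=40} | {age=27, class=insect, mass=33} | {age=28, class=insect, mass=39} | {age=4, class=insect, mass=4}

Group B, Group A, Group A, Group A

The classifier is using: class is insect.
{age=5, class=reptile, mass=40}: class is reptile, does not fit → Group B.
{age=27, class=insect, mass=33}: class is insect, qualifies → Group A.
{age=28, class=insect, mass=39}: class is insect, qualifies → Group A.
{age=4, class=insect, mass=4}: class is insect, qualifies → Group A.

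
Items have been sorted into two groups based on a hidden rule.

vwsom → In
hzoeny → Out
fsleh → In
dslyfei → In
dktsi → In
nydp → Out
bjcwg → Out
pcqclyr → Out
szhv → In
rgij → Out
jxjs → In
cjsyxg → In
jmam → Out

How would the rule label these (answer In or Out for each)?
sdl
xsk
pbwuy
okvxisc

In, In, Out, In

The classifier is using: contains 's'.
sdl: has 's' — qualifies, so In.
xsk: has 's' — qualifies, so In.
pbwuy: no 's' — does not satisfy this, so Out.
okvxisc: has 's' — qualifies, so In.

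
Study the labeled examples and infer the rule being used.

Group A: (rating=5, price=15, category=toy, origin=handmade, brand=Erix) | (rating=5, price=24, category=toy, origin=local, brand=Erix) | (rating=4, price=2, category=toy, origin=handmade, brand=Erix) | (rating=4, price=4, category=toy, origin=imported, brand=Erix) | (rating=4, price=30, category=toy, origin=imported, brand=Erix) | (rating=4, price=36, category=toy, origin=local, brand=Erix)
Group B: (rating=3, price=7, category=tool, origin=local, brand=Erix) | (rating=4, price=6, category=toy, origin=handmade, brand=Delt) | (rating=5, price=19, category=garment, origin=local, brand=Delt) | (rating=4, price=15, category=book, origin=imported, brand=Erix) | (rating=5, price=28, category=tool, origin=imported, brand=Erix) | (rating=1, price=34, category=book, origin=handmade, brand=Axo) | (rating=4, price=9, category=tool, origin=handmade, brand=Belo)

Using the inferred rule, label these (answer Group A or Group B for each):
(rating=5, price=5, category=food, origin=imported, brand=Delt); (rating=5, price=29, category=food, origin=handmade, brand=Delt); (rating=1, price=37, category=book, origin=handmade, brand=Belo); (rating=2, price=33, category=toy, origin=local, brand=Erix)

One predicate separates the groups cleanly: brand is Erix AND category is toy.
(rating=5, price=5, category=food, origin=imported, brand=Delt): brand is Delt, category is food — fails the rule, so Group B.
(rating=5, price=29, category=food, origin=handmade, brand=Delt): brand is Delt, category is food — fails the rule, so Group B.
(rating=1, price=37, category=book, origin=handmade, brand=Belo): brand is Belo, category is book — fails the rule, so Group B.
(rating=2, price=33, category=toy, origin=local, brand=Erix): brand is Erix, category is toy — has this property, so Group A.

Group B, Group B, Group B, Group A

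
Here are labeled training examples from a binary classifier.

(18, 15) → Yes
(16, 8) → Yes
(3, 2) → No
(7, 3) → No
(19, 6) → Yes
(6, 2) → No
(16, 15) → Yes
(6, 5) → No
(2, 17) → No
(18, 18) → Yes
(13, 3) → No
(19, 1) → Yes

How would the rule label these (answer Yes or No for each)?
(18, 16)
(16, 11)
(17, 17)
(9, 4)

Yes, Yes, Yes, No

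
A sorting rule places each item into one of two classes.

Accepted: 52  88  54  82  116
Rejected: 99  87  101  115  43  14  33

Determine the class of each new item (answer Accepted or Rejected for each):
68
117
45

Accepted, Rejected, Rejected

All 'Accepted' examples share one property — even AND at least 33 — and every 'Rejected' example lacks it.
Accepted: 68, since 68 is even, 68 ≥ 33.
Rejected: 117, since 117 is odd, 117 ≥ 33.
Rejected: 45, since 45 is odd, 45 ≥ 33.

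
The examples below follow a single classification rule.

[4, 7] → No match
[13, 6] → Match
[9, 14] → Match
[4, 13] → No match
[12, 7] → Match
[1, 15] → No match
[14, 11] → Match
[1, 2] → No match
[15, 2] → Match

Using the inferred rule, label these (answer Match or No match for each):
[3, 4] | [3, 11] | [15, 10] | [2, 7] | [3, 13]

No match, No match, Match, No match, No match

A rule that fits every label: first ≥ 6 — true of each 'Match' example, false of each 'No match' one.
[3, 4]: No match (first 3).
[3, 11]: No match (first 3).
[15, 10]: Match (first 15).
[2, 7]: No match (first 2).
[3, 13]: No match (first 3).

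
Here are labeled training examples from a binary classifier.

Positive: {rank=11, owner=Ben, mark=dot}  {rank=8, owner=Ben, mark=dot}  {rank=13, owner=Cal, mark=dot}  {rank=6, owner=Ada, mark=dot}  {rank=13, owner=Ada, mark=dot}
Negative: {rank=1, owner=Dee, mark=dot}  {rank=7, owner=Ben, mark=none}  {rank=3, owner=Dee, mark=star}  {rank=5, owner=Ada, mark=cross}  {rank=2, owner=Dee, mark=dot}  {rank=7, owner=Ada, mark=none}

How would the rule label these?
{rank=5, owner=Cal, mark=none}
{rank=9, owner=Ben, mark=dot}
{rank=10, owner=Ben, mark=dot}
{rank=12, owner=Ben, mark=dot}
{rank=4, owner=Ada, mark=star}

Negative, Positive, Positive, Positive, Negative

One predicate separates the groups cleanly: mark is dot AND rank ≥ 3.
{rank=5, owner=Cal, mark=none} → mark is none, rank = 5 → Negative.
{rank=9, owner=Ben, mark=dot} → mark is dot, rank = 9 → Positive.
{rank=10, owner=Ben, mark=dot} → mark is dot, rank = 10 → Positive.
{rank=12, owner=Ben, mark=dot} → mark is dot, rank = 12 → Positive.
{rank=4, owner=Ada, mark=star} → mark is star, rank = 4 → Negative.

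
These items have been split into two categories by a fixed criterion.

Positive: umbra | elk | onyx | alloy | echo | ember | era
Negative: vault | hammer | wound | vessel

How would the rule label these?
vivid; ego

Negative, Positive

'Positive' ⟺ starts with a vowel.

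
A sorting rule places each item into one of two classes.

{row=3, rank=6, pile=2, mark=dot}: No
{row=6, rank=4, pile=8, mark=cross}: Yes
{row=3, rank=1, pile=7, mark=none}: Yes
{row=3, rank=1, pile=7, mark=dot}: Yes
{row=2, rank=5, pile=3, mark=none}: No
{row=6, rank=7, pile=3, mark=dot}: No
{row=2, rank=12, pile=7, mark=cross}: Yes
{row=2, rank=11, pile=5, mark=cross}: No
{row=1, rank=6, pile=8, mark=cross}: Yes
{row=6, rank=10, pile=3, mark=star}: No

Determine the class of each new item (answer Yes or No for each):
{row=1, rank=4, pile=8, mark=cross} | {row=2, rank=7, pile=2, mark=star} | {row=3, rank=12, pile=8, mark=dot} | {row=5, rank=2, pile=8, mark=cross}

Yes, No, Yes, Yes

The simplest hypothesis consistent with all the labels is: pile ≥ 7.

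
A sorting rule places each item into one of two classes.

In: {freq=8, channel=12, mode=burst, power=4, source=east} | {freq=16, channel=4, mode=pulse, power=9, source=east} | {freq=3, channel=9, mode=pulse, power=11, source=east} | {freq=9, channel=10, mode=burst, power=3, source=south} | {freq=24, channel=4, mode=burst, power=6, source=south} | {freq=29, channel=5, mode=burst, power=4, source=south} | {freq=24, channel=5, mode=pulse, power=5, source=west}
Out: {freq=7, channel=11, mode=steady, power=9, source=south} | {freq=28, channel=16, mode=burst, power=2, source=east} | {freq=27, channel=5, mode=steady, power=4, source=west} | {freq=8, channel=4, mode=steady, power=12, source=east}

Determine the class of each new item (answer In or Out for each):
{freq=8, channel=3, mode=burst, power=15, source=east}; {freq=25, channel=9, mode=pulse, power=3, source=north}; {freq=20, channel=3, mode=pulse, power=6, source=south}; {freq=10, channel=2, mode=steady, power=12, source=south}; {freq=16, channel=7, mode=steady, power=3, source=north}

The rule appears to be: mode is not steady AND power ≥ 3.
{freq=8, channel=3, mode=burst, power=15, source=east} → mode is burst, power = 15 → In. {freq=25, channel=9, mode=pulse, power=3, source=north} → mode is pulse, power = 3 → In. {freq=20, channel=3, mode=pulse, power=6, source=south} → mode is pulse, power = 6 → In. {freq=10, channel=2, mode=steady, power=12, source=south} → mode is steady, power = 12 → Out. {freq=16, channel=7, mode=steady, power=3, source=north} → mode is steady, power = 3 → Out.

In, In, In, Out, Out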